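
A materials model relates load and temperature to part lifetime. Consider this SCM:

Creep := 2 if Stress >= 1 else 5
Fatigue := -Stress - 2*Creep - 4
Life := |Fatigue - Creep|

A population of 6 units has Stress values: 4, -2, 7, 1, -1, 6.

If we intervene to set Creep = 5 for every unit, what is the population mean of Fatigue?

-16.5

The intervention sets Creep=5 in all 6 units regardless of Stress. Recomputing Fatigue per unit gives -18, -12, -21, -15, -13, -20; average -16.5.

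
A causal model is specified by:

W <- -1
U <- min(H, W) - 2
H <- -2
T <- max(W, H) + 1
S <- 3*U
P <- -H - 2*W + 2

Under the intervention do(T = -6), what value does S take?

The intervention breaks the incoming arrows to T: T <- max(W, H) + 1 no longer applies, and T = -6.
No directed path runs from T to S, so S keeps its natural value.
U = min(H, W) - 2  [with H=-2, W=-1]  = -4
S = 3*U  [with U=-4]  = -12

-12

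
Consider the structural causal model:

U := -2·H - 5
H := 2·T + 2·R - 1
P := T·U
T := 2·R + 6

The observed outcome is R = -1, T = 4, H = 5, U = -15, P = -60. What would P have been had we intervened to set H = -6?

do(H=-6) replaces the equation H := 2·T + 2·R - 1 with the constant H = -6.
T = 2·R + 6  [with R=-1]  = 4
U = -2·H - 5  [with H=-6]  = 7
P = T·U  [with T=4, U=7]  = 28

28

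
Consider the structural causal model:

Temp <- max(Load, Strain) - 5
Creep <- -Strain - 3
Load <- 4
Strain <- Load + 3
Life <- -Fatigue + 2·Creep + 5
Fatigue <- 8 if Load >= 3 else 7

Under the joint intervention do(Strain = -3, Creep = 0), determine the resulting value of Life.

-3

The joint intervention fixes Strain = -3, Creep = 0, removing each variable's own equation.
Fatigue = 8 if Load >= 3 else 7  [with Load=4]  = 8
Life = -Fatigue + 2·Creep + 5  [with Fatigue=8, Creep=0]  = -3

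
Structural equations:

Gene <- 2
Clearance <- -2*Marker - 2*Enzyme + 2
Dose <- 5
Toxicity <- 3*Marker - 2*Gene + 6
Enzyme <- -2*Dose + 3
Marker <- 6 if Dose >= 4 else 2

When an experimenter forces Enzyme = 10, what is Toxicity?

do(Enzyme=10) replaces the equation Enzyme <- -2*Dose + 3 with the constant Enzyme = 10.
Toxicity is not downstream of the intervention, so its value is determined by the original equations.
Marker = 6 if Dose >= 4 else 2  [with Dose=5]  = 6
Toxicity = 3*Marker - 2*Gene + 6  [with Marker=6, Gene=2]  = 20

20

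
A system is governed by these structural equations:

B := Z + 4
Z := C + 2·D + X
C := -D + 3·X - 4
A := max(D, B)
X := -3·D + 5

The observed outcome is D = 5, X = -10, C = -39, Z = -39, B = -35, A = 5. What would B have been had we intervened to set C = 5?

9

do(C=5) replaces the equation C := -D + 3·X - 4 with the constant C = 5.
X = -3·D + 5  [with D=5]  = -10
Z = C + 2·D + X  [with C=5, D=5, X=-10]  = 5
B = Z + 4  [with Z=5]  = 9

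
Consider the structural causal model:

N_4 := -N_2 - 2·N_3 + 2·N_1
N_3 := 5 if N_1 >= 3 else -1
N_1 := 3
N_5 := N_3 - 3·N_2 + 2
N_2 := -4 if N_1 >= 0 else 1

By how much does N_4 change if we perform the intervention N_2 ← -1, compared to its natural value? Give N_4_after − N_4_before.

Under do(N_2=-1), the mechanism N_2 := -4 if N_1 >= 0 else 1 is discarded; N_2 is fixed at -1.
N_3 = 5 if N_1 >= 3 else -1  [with N_1=3]  = 5
N_4 = -N_2 - 2·N_3 + 2·N_1  [with N_2=-1, N_3=5, N_1=3]  = -3
Without intervention: N_2 = -4 if N_1 >= 0 else 1  [with N_1=3]  = -4; N_3 = 5 if N_1 >= 3 else -1  [with N_1=3]  = 5; N_4 = -N_2 - 2·N_3 + 2·N_1  [with N_2=-4, N_3=5, N_1=3]  = 0.
Change = -3 − 0 = -3.

-3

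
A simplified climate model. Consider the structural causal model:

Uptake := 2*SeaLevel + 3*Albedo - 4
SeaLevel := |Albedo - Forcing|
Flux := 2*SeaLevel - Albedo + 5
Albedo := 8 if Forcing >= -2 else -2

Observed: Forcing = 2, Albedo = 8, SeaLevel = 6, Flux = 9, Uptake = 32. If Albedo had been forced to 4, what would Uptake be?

12

do(Albedo=4) replaces the equation Albedo := 8 if Forcing >= -2 else -2 with the constant Albedo = 4.
SeaLevel = |Albedo - Forcing|  [with Albedo=4, Forcing=2]  = 2
Uptake = 2*SeaLevel + 3*Albedo - 4  [with SeaLevel=2, Albedo=4]  = 12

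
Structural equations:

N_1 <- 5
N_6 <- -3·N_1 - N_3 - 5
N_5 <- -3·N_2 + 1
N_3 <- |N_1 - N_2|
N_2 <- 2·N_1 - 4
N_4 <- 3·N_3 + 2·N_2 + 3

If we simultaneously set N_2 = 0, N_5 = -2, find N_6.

-25

Setting N_2 = 0, N_5 = -2 by intervention discards those variables' equations.
N_3 = |N_1 - N_2|  [with N_1=5, N_2=0]  = 5
N_6 = -3·N_1 - N_3 - 5  [with N_1=5, N_3=5]  = -25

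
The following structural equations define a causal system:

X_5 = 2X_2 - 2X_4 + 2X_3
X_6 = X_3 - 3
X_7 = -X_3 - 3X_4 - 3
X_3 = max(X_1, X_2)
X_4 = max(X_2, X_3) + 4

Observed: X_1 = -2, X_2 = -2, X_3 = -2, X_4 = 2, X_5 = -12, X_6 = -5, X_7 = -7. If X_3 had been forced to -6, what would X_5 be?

do(X_3=-6) replaces the equation X_3 = max(X_1, X_2) with the constant X_3 = -6.
X_4 = max(X_2, X_3) + 4  [with X_2=-2, X_3=-6]  = 2
X_5 = 2X_2 - 2X_4 + 2X_3  [with X_2=-2, X_4=2, X_3=-6]  = -20

-20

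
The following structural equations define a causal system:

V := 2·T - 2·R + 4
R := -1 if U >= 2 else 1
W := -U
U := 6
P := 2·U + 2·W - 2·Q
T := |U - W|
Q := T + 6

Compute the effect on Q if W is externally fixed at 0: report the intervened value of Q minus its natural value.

-6

do(W=0) replaces the equation W := -U with the constant W = 0.
T = |U - W|  [with U=6, W=0]  = 6
Q = T + 6  [with T=6]  = 12
Without intervention: W = -U  [with U=6]  = -6; T = |U - W|  [with U=6, W=-6]  = 12; Q = T + 6  [with T=12]  = 18.
Change = 12 − 18 = -6.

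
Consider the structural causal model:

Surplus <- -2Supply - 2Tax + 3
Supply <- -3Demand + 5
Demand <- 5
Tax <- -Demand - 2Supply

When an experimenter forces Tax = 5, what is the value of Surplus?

The intervention breaks the incoming arrows to Tax: Tax <- -Demand - 2Supply no longer applies, and Tax = 5.
Supply = -3Demand + 5  [with Demand=5]  = -10
Surplus = -2Supply - 2Tax + 3  [with Supply=-10, Tax=5]  = 13

13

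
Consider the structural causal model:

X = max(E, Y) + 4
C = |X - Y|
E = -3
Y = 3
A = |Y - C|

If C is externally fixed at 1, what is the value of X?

Under do(C=1), the mechanism C = |X - Y| is discarded; C is fixed at 1.
Since X is not a descendant of the intervened variable, it is unaffected.
X = max(E, Y) + 4  [with E=-3, Y=3]  = 7

7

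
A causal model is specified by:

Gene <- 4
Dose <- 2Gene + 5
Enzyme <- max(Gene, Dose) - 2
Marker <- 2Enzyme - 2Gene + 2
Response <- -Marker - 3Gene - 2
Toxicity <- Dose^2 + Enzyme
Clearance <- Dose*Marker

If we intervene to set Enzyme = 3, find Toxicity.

The intervention breaks the incoming arrows to Enzyme: Enzyme <- max(Gene, Dose) - 2 no longer applies, and Enzyme = 3.
Dose = 2Gene + 5  [with Gene=4]  = 13
Toxicity = Dose^2 + Enzyme  [with Dose=13, Enzyme=3]  = 172

172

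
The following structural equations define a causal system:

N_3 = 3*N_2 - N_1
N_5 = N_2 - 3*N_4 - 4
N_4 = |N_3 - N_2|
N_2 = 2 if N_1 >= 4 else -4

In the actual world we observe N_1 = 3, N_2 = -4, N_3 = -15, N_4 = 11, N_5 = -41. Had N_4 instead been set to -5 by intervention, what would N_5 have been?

Intervening sets N_4 = -5 and removes its equation (N_4 = |N_3 - N_2|).
N_2 = 2 if N_1 >= 4 else -4  [with N_1=3]  = -4
N_5 = N_2 - 3*N_4 - 4  [with N_2=-4, N_4=-5]  = 7

7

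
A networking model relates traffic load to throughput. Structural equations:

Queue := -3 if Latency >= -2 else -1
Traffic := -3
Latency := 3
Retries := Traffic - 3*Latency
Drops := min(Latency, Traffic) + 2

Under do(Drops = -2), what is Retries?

-12

Intervening sets Drops = -2 and removes its equation (Drops := min(Latency, Traffic) + 2).
No directed path runs from Drops to Retries, so Retries keeps its natural value.
Retries = Traffic - 3*Latency  [with Traffic=-3, Latency=3]  = -12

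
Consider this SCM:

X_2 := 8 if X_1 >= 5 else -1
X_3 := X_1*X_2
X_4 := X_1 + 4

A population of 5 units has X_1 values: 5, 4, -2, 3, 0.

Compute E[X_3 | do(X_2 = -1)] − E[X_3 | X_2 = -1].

Every unit gets X_2=-1 under the intervention. X_3 values become -5, -4, 2, -3, 0; E[X_3|do(X_2=-1)] = -2.
Observing X_2=-1 restricts to units where X_2's equation naturally yields -1: X_1 ∈ {4, -2, 3, 0}. In that subpopulation X_3 = -4, 2, -3, 0, mean -1.25.
Difference = -2 − (-1.25) = -0.75.

-0.75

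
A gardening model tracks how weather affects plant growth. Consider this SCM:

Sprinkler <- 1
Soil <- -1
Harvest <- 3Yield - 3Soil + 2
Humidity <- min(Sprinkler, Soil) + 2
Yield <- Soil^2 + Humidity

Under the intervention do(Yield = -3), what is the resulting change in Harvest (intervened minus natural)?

-15

Intervening sets Yield = -3 and removes its equation (Yield <- Soil^2 + Humidity).
Harvest = 3Yield - 3Soil + 2  [with Yield=-3, Soil=-1]  = -4
Without intervention: Humidity = min(Sprinkler, Soil) + 2  [with Sprinkler=1, Soil=-1]  = 1; Yield = Soil^2 + Humidity  [with Soil=-1, Humidity=1]  = 2; Harvest = 3Yield - 3Soil + 2  [with Yield=2, Soil=-1]  = 11.
Change = -4 − 11 = -15.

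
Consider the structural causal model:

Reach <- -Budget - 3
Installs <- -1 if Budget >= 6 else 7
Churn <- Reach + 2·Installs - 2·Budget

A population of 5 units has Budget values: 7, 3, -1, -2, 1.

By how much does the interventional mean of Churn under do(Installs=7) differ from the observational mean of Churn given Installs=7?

do(Installs=7) breaks Installs's dependence on Budget. With Installs=7 fixed, Churn across the units is -10, 2, 14, 17, 8, mean 6.2.
E[Churn|Installs=7] averages over only the 4 units with Installs=7 (Budget = 3, -1, -2, 1): Churn = 2, 14, 17, 8, mean 10.25.
Difference = 6.2 − 10.25 = -4.05.

-4.05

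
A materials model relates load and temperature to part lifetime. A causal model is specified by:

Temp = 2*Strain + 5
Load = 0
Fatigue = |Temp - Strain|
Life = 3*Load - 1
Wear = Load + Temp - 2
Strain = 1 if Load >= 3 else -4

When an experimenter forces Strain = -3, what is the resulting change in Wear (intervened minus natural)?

2

Under do(Strain=-3), the mechanism Strain = 1 if Load >= 3 else -4 is discarded; Strain is fixed at -3.
Temp = 2*Strain + 5  [with Strain=-3]  = -1
Wear = Load + Temp - 2  [with Load=0, Temp=-1]  = -3
Without intervention: Strain = 1 if Load >= 3 else -4  [with Load=0]  = -4; Temp = 2*Strain + 5  [with Strain=-4]  = -3; Wear = Load + Temp - 2  [with Load=0, Temp=-3]  = -5.
Change = -3 − (-5) = 2.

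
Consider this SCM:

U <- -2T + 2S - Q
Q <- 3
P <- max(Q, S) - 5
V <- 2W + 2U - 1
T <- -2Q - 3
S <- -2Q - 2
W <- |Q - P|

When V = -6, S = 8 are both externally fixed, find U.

Under do(V = -6, S = 8), each intervened variable's structural equation is replaced by its fixed value.
T = -2Q - 3  [with Q=3]  = -9
U = -2T + 2S - Q  [with T=-9, S=8, Q=3]  = 31

31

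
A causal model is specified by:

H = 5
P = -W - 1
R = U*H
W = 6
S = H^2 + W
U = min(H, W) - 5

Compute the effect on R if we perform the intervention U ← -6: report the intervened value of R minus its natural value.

-30

Under do(U=-6), the mechanism U = min(H, W) - 5 is discarded; U is fixed at -6.
R = U*H  [with U=-6, H=5]  = -30
Without intervention: U = min(H, W) - 5  [with H=5, W=6]  = 0; R = U*H  [with U=0, H=5]  = 0.
Change = -30 − 0 = -30.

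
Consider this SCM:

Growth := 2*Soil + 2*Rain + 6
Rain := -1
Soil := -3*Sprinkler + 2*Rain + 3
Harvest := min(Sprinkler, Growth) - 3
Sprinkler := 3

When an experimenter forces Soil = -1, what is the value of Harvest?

do(Soil=-1) replaces the equation Soil := -3*Sprinkler + 2*Rain + 3 with the constant Soil = -1.
Growth = 2*Soil + 2*Rain + 6  [with Soil=-1, Rain=-1]  = 2
Harvest = min(Sprinkler, Growth) - 3  [with Sprinkler=3, Growth=2]  = -1

-1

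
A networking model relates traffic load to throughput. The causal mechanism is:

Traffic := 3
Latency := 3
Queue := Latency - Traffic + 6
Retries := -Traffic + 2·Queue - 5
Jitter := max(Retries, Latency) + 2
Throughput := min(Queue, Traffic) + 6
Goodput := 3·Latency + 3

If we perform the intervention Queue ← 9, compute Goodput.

The intervention breaks the incoming arrows to Queue: Queue := Latency - Traffic + 6 no longer applies, and Queue = 9.
Goodput is not downstream of the intervention, so its value is determined by the original equations.
Goodput = 3·Latency + 3  [with Latency=3]  = 12

12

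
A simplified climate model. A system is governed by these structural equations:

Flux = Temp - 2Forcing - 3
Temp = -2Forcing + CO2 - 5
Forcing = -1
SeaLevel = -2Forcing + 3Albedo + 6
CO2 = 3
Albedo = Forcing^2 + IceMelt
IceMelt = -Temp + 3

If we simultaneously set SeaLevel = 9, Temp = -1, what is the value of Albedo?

5

Under do(SeaLevel = 9, Temp = -1), each intervened variable's structural equation is replaced by its fixed value.
IceMelt = -Temp + 3  [with Temp=-1]  = 4
Albedo = Forcing^2 + IceMelt  [with Forcing=-1, IceMelt=4]  = 5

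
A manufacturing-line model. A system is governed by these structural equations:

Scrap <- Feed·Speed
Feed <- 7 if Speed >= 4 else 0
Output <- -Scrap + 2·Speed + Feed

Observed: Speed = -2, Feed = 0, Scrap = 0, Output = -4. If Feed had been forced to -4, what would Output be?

Under do(Feed=-4), the mechanism Feed <- 7 if Speed >= 4 else 0 is discarded; Feed is fixed at -4.
Scrap = Feed·Speed  [with Feed=-4, Speed=-2]  = 8
Output = -Scrap + 2·Speed + Feed  [with Scrap=8, Speed=-2, Feed=-4]  = -16

-16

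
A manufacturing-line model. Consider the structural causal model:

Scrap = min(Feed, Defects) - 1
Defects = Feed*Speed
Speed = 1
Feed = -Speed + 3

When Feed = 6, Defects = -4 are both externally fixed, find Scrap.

Setting Feed = 6, Defects = -4 by intervention discards those variables' equations.
Scrap = min(Feed, Defects) - 1  [with Feed=6, Defects=-4]  = -5

-5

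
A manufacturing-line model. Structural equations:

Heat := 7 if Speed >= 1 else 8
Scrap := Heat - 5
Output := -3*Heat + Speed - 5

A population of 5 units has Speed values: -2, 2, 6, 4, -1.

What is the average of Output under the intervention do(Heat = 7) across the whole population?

-24.2

do(Heat=7) breaks Heat's dependence on Speed. With Heat=7 fixed, Output across the units is -28, -24, -20, -22, -27, mean -24.2.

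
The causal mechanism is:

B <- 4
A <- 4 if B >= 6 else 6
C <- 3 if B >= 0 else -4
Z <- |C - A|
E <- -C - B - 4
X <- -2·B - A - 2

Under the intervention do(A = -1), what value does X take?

Under do(A=-1), the mechanism A <- 4 if B >= 6 else 6 is discarded; A is fixed at -1.
X = -2·B - A - 2  [with B=4, A=-1]  = -9

-9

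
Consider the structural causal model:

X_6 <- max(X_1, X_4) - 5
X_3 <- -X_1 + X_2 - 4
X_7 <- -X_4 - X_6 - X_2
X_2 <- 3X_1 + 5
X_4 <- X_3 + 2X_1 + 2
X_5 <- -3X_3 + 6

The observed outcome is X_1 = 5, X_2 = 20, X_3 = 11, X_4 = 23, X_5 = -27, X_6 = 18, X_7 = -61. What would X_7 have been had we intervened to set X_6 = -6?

Intervening sets X_6 = -6 and removes its equation (X_6 <- max(X_1, X_4) - 5).
X_2 = 3X_1 + 5  [with X_1=5]  = 20
X_3 = -X_1 + X_2 - 4  [with X_1=5, X_2=20]  = 11
X_4 = X_3 + 2X_1 + 2  [with X_3=11, X_1=5]  = 23
X_7 = -X_4 - X_6 - X_2  [with X_4=23, X_6=-6, X_2=20]  = -37

-37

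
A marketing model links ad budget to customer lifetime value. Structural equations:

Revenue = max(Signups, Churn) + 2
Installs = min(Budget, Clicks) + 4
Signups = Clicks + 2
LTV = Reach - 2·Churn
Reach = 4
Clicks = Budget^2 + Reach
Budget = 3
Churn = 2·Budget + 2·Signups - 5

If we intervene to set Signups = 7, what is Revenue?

17

Under do(Signups=7), the mechanism Signups = Clicks + 2 is discarded; Signups is fixed at 7.
Churn = 2·Budget + 2·Signups - 5  [with Budget=3, Signups=7]  = 15
Revenue = max(Signups, Churn) + 2  [with Signups=7, Churn=15]  = 17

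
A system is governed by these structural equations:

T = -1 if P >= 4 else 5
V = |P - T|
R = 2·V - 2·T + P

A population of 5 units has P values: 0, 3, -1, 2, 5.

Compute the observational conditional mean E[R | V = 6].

10

Observing V=6 restricts to units where V's equation naturally yields 6: P ∈ {-1, 5}. In that subpopulation R = 1, 19, mean 10.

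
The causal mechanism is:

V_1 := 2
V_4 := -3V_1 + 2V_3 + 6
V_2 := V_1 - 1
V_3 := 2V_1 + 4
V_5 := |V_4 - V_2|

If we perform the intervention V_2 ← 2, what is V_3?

8

The intervention breaks the incoming arrows to V_2: V_2 := V_1 - 1 no longer applies, and V_2 = 2.
Since V_3 is not a descendant of the intervened variable, it is unaffected.
V_3 = 2V_1 + 4  [with V_1=2]  = 8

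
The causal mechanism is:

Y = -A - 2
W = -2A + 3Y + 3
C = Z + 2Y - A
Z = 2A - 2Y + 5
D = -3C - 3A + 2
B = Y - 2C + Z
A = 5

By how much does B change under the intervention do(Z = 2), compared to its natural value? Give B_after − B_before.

27

The intervention breaks the incoming arrows to Z: Z = 2A - 2Y + 5 no longer applies, and Z = 2.
Y = -A - 2  [with A=5]  = -7
C = Z + 2Y - A  [with Z=2, Y=-7, A=5]  = -17
B = Y - 2C + Z  [with Y=-7, C=-17, Z=2]  = 29
Without intervention: Y = -A - 2  [with A=5]  = -7; Z = 2A - 2Y + 5  [with A=5, Y=-7]  = 29; C = Z + 2Y - A  [with Z=29, Y=-7, A=5]  = 10; B = Y - 2C + Z  [with Y=-7, C=10, Z=29]  = 2.
Change = 29 − 2 = 27.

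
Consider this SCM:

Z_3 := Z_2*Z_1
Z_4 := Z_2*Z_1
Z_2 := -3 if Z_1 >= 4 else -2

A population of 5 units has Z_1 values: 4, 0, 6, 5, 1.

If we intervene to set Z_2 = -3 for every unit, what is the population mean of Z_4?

Under do(Z_2=-3), Z_2's equation is replaced by Z_2=-3 for every unit. Per-unit Z_4: -12, 0, -18, -15, -3. Mean = -9.6.

-9.6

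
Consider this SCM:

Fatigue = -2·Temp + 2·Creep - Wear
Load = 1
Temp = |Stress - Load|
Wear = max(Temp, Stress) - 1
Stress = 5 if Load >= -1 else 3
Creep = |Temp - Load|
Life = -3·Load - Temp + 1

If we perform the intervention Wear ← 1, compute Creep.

The intervention breaks the incoming arrows to Wear: Wear = max(Temp, Stress) - 1 no longer applies, and Wear = 1.
Since Creep is not a descendant of the intervened variable, it is unaffected.
Stress = 5 if Load >= -1 else 3  [with Load=1]  = 5
Temp = |Stress - Load|  [with Stress=5, Load=1]  = 4
Creep = |Temp - Load|  [with Temp=4, Load=1]  = 3

3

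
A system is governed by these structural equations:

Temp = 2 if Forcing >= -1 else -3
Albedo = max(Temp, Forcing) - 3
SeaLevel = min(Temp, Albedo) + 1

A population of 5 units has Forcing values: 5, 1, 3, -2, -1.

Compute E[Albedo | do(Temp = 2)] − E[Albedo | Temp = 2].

The intervention sets Temp=2 in all 5 units regardless of Forcing. Recomputing Albedo per unit gives 2, -1, 0, -1, -1; average -0.2.
Conditioning on Temp=2 selects the 4 unit(s) with Forcing ∈ {5, 1, 3, -1}. Their Albedo values: 2, -1, 0, -1. Mean = 0.
Difference = -0.2 − 0 = -0.2.

-0.2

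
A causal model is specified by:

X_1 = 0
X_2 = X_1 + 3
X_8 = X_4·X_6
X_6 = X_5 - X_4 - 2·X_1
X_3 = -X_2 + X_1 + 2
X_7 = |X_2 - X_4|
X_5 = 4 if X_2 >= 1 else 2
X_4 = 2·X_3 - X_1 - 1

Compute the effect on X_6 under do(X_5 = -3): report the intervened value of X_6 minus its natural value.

-7

The intervention breaks the incoming arrows to X_5: X_5 = 4 if X_2 >= 1 else 2 no longer applies, and X_5 = -3.
X_2 = X_1 + 3  [with X_1=0]  = 3
X_3 = -X_2 + X_1 + 2  [with X_2=3, X_1=0]  = -1
X_4 = 2·X_3 - X_1 - 1  [with X_3=-1, X_1=0]  = -3
X_6 = X_5 - X_4 - 2·X_1  [with X_5=-3, X_4=-3, X_1=0]  = 0
Without intervention: X_2 = X_1 + 3  [with X_1=0]  = 3; X_3 = -X_2 + X_1 + 2  [with X_2=3, X_1=0]  = -1; X_4 = 2·X_3 - X_1 - 1  [with X_3=-1, X_1=0]  = -3; X_5 = 4 if X_2 >= 1 else 2  [with X_2=3]  = 4; X_6 = X_5 - X_4 - 2·X_1  [with X_5=4, X_4=-3, X_1=0]  = 7.
Change = 0 − 7 = -7.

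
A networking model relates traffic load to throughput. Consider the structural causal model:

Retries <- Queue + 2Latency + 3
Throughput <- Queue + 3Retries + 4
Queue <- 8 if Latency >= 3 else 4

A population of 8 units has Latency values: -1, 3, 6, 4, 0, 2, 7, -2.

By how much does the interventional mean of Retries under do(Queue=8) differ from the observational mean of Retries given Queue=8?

The intervention sets Queue=8 in all 8 units regardless of Latency. Recomputing Retries per unit gives 9, 17, 23, 19, 11, 15, 25, 7; average 15.75.
E[Retries|Queue=8] averages over only the 4 units with Queue=8 (Latency = 3, 6, 4, 7): Retries = 17, 23, 19, 25, mean 21.
Difference = 15.75 − 21 = -5.25.

-5.25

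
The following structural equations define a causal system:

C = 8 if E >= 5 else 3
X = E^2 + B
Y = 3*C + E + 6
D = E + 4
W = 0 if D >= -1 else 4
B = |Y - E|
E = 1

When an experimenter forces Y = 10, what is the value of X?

10

do(Y=10) replaces the equation Y = 3*C + E + 6 with the constant Y = 10.
B = |Y - E|  [with Y=10, E=1]  = 9
X = E^2 + B  [with E=1, B=9]  = 10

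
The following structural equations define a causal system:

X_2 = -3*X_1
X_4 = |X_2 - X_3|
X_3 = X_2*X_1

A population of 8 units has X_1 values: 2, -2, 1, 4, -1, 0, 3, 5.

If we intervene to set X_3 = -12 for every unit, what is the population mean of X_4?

8.25

Under do(X_3=-12), X_3's equation is replaced by X_3=-12 for every unit. Per-unit X_4: 6, 18, 9, 0, 15, 12, 3, 3. Mean = 8.25.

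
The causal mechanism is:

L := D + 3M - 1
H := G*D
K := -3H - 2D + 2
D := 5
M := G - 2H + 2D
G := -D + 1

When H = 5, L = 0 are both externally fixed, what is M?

-4

The joint intervention fixes H = 5, L = 0, removing each variable's own equation.
G = -D + 1  [with D=5]  = -4
M = G - 2H + 2D  [with G=-4, H=5, D=5]  = -4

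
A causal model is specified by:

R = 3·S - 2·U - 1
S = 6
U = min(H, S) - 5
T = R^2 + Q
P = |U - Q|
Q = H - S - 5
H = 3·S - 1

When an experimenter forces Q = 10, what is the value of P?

9

do(Q=10) replaces the equation Q = H - S - 5 with the constant Q = 10.
H = 3·S - 1  [with S=6]  = 17
U = min(H, S) - 5  [with H=17, S=6]  = 1
P = |U - Q|  [with U=1, Q=10]  = 9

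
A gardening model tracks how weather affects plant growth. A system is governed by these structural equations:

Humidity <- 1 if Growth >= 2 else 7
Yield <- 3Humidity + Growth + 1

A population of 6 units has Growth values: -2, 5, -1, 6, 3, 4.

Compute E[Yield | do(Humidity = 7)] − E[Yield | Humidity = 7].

4

Every unit gets Humidity=7 under the intervention. Yield values become 20, 27, 21, 28, 25, 26; E[Yield|do(Humidity=7)] = 24.5.
Observing Humidity=7 restricts to units where Humidity's equation naturally yields 7: Growth ∈ {-2, -1}. In that subpopulation Yield = 20, 21, mean 20.5.
Difference = 24.5 − 20.5 = 4.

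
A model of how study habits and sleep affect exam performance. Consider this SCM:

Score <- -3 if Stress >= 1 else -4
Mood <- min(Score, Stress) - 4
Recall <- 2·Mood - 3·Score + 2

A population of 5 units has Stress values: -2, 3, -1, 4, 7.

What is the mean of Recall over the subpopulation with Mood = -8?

Conditioning on Mood=-8 selects the 2 unit(s) with Stress ∈ {-2, -1}. Their Recall values: -2, -2. Mean = -2.

-2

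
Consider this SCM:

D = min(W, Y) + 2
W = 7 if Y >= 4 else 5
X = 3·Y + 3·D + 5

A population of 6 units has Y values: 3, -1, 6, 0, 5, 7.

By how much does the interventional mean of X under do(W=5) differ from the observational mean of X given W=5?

14.5

Under do(W=5), W's equation is replaced by W=5 for every unit. Per-unit X: 29, 5, 44, 11, 41, 47. Mean = 29.5.
Conditioning on W=5 selects the 3 unit(s) with Y ∈ {3, -1, 0}. Their X values: 29, 5, 11. Mean = 15.
Difference = 29.5 − 15 = 14.5.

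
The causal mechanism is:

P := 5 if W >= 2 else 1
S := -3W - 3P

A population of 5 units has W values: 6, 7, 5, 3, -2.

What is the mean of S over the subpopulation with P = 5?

Conditioning on P=5 selects the 4 unit(s) with W ∈ {6, 7, 5, 3}. Their S values: -33, -36, -30, -24. Mean = -30.75.

-30.75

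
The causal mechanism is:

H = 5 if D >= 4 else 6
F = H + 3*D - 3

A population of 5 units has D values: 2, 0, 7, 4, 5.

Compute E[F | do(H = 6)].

do(H=6) breaks H's dependence on D. With H=6 fixed, F across the units is 9, 3, 24, 15, 18, mean 13.8.

13.8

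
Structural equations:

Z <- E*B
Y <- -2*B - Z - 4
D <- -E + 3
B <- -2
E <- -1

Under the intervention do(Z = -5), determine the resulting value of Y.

do(Z=-5) replaces the equation Z <- E*B with the constant Z = -5.
Y = -2*B - Z - 4  [with B=-2, Z=-5]  = 5

5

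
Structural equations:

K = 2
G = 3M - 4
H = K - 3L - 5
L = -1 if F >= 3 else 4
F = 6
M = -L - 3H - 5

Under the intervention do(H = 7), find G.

Under do(H=7), the mechanism H = K - 3L - 5 is discarded; H is fixed at 7.
L = -1 if F >= 3 else 4  [with F=6]  = -1
M = -L - 3H - 5  [with L=-1, H=7]  = -25
G = 3M - 4  [with M=-25]  = -79

-79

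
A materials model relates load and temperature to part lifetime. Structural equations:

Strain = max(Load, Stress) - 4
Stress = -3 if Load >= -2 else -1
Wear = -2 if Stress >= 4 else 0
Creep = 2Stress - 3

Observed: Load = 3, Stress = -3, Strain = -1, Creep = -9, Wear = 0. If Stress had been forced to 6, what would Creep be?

9

Under do(Stress=6), the mechanism Stress = -3 if Load >= -2 else -1 is discarded; Stress is fixed at 6.
Creep = 2Stress - 3  [with Stress=6]  = 9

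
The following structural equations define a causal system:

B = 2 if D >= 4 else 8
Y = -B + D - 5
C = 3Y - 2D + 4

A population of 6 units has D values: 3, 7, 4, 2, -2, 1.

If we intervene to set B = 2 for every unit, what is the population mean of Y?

do(B=2) breaks B's dependence on D. With B=2 fixed, Y across the units is -4, 0, -3, -5, -9, -6, mean -4.5.

-4.5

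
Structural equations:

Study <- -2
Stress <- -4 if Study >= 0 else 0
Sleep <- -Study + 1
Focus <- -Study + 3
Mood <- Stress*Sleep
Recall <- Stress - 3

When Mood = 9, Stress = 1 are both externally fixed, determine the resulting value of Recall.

-2

The joint intervention fixes Mood = 9, Stress = 1, removing each variable's own equation.
Recall = Stress - 3  [with Stress=1]  = -2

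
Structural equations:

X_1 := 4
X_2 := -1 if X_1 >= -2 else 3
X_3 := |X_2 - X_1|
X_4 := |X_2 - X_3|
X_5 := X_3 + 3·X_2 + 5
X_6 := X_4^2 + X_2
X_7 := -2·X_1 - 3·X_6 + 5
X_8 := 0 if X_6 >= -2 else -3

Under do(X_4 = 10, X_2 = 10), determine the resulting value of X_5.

The joint intervention fixes X_4 = 10, X_2 = 10, removing each variable's own equation.
X_3 = |X_2 - X_1|  [with X_2=10, X_1=4]  = 6
X_5 = X_3 + 3·X_2 + 5  [with X_3=6, X_2=10]  = 41

41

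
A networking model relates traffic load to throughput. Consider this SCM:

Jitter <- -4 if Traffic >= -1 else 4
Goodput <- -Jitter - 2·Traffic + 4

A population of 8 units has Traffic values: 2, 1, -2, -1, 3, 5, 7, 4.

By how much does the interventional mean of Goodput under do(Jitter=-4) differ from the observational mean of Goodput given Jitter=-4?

1.25

do(Jitter=-4) breaks Jitter's dependence on Traffic. With Jitter=-4 fixed, Goodput across the units is 4, 6, 12, 10, 2, -2, -6, 0, mean 3.25.
E[Goodput|Jitter=-4] averages over only the 7 units with Jitter=-4 (Traffic = 2, 1, -1, 3, 5, 7, 4): Goodput = 4, 6, 10, 2, -2, -6, 0, mean 2.
Difference = 3.25 − 2 = 1.25.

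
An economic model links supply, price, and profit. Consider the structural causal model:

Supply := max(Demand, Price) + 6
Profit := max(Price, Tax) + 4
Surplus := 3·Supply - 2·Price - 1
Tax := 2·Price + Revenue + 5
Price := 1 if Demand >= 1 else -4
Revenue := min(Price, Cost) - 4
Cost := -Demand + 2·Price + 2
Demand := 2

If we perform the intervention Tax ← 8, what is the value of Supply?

8

do(Tax=8) replaces the equation Tax := 2·Price + Revenue + 5 with the constant Tax = 8.
Supply is not downstream of the intervention, so its value is determined by the original equations.
Price = 1 if Demand >= 1 else -4  [with Demand=2]  = 1
Supply = max(Demand, Price) + 6  [with Demand=2, Price=1]  = 8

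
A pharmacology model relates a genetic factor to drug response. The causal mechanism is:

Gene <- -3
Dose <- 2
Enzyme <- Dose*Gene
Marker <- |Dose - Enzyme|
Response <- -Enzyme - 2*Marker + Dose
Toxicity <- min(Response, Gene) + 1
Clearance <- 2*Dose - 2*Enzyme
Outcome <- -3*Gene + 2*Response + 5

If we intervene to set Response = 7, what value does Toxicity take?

The intervention breaks the incoming arrows to Response: Response <- -Enzyme - 2*Marker + Dose no longer applies, and Response = 7.
Toxicity = min(Response, Gene) + 1  [with Response=7, Gene=-3]  = -2

-2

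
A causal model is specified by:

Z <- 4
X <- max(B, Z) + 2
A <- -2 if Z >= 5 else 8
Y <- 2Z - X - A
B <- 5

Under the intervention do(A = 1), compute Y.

Intervening sets A = 1 and removes its equation (A <- -2 if Z >= 5 else 8).
X = max(B, Z) + 2  [with B=5, Z=4]  = 7
Y = 2Z - X - A  [with Z=4, X=7, A=1]  = 0

0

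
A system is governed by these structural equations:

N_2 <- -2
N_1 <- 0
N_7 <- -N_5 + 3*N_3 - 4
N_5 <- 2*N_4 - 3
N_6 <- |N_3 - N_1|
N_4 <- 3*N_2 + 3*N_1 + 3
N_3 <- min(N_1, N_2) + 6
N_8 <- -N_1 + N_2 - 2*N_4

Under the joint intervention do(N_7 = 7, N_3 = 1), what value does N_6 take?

1

Setting N_7 = 7, N_3 = 1 by intervention discards those variables' equations.
N_6 = |N_3 - N_1|  [with N_3=1, N_1=0]  = 1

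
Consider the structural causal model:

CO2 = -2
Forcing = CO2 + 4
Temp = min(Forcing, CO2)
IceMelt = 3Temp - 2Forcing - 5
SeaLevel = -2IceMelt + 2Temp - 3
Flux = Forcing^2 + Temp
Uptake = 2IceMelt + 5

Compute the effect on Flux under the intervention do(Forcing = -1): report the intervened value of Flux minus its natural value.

-3

Under do(Forcing=-1), the mechanism Forcing = CO2 + 4 is discarded; Forcing is fixed at -1.
Temp = min(Forcing, CO2)  [with Forcing=-1, CO2=-2]  = -2
Flux = Forcing^2 + Temp  [with Forcing=-1, Temp=-2]  = -1
Without intervention: Forcing = CO2 + 4  [with CO2=-2]  = 2; Temp = min(Forcing, CO2)  [with Forcing=2, CO2=-2]  = -2; Flux = Forcing^2 + Temp  [with Forcing=2, Temp=-2]  = 2.
Change = -1 − 2 = -3.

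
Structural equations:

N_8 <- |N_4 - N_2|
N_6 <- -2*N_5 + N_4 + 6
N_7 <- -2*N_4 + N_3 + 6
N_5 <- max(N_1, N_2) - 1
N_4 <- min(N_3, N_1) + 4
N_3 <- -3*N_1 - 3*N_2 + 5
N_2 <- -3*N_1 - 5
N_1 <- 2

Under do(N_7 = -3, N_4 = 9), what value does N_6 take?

Setting N_7 = -3, N_4 = 9 by intervention discards those variables' equations.
N_2 = -3*N_1 - 5  [with N_1=2]  = -11
N_5 = max(N_1, N_2) - 1  [with N_1=2, N_2=-11]  = 1
N_6 = -2*N_5 + N_4 + 6  [with N_5=1, N_4=9]  = 13

13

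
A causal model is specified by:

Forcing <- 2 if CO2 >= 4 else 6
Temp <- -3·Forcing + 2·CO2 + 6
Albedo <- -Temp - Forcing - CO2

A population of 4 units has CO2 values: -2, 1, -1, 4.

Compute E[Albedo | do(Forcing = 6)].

4.5

Under do(Forcing=6), Forcing's equation is replaced by Forcing=6 for every unit. Per-unit Albedo: 12, 3, 9, -6. Mean = 4.5.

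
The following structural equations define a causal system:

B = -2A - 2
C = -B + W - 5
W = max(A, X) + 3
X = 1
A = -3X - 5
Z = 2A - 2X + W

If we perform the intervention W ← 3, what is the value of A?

Under do(W=3), the mechanism W = max(A, X) + 3 is discarded; W is fixed at 3.
Since A is not a descendant of the intervened variable, it is unaffected.
A = -3X - 5  [with X=1]  = -8

-8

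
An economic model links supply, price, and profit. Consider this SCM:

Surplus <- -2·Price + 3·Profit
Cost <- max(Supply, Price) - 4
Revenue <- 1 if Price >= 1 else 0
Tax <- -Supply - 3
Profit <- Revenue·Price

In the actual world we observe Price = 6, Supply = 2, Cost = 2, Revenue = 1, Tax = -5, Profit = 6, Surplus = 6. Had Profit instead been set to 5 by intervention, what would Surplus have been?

Intervening sets Profit = 5 and removes its equation (Profit <- Revenue·Price).
Surplus = -2·Price + 3·Profit  [with Price=6, Profit=5]  = 3

3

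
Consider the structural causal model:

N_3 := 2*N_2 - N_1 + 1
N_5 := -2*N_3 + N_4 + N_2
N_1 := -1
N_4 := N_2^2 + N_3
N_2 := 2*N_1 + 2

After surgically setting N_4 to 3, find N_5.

-1

Intervening sets N_4 = 3 and removes its equation (N_4 := N_2^2 + N_3).
N_2 = 2*N_1 + 2  [with N_1=-1]  = 0
N_3 = 2*N_2 - N_1 + 1  [with N_2=0, N_1=-1]  = 2
N_5 = -2*N_3 + N_4 + N_2  [with N_3=2, N_4=3, N_2=0]  = -1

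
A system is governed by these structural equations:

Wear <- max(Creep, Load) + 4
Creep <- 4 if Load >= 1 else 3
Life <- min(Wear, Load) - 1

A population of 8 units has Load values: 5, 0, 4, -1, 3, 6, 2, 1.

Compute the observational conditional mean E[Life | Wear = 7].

Observing Wear=7 restricts to units where Wear's equation naturally yields 7: Load ∈ {0, -1}. In that subpopulation Life = -1, -2, mean -1.5.

-1.5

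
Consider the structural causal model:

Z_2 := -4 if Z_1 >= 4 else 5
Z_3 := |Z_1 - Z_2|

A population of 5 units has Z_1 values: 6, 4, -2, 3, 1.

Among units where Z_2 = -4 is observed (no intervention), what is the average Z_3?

9

Observing Z_2=-4 restricts to units where Z_2's equation naturally yields -4: Z_1 ∈ {6, 4}. In that subpopulation Z_3 = 10, 8, mean 9.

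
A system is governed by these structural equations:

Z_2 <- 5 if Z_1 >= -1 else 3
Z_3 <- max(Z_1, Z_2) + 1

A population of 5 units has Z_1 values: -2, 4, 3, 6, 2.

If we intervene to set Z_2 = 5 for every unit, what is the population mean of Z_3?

do(Z_2=5) breaks Z_2's dependence on Z_1. With Z_2=5 fixed, Z_3 across the units is 6, 6, 6, 7, 6, mean 6.2.

6.2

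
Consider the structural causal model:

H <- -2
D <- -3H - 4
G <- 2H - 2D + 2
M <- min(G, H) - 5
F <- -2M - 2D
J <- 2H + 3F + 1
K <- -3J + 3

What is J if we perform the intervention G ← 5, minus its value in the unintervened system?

The intervention breaks the incoming arrows to G: G <- 2H - 2D + 2 no longer applies, and G = 5.
D = -3H - 4  [with H=-2]  = 2
M = min(G, H) - 5  [with G=5, H=-2]  = -7
F = -2M - 2D  [with M=-7, D=2]  = 10
J = 2H + 3F + 1  [with H=-2, F=10]  = 27
Without intervention: D = -3H - 4  [with H=-2]  = 2; G = 2H - 2D + 2  [with H=-2, D=2]  = -6; M = min(G, H) - 5  [with G=-6, H=-2]  = -11; F = -2M - 2D  [with M=-11, D=2]  = 18; J = 2H + 3F + 1  [with H=-2, F=18]  = 51.
Change = 27 − 51 = -24.

-24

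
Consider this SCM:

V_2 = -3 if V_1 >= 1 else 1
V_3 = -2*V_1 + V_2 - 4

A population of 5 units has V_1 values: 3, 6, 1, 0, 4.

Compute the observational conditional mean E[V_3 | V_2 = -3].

-14

E[V_3|V_2=-3] averages over only the 4 units with V_2=-3 (V_1 = 3, 6, 1, 4): V_3 = -13, -19, -9, -15, mean -14.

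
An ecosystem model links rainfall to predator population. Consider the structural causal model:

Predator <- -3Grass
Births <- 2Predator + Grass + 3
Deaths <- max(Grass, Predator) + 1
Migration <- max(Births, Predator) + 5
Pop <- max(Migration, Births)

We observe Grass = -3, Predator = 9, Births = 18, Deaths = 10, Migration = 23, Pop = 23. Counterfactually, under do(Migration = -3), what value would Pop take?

The intervention breaks the incoming arrows to Migration: Migration <- max(Births, Predator) + 5 no longer applies, and Migration = -3.
Predator = -3Grass  [with Grass=-3]  = 9
Births = 2Predator + Grass + 3  [with Predator=9, Grass=-3]  = 18
Pop = max(Migration, Births)  [with Migration=-3, Births=18]  = 18

18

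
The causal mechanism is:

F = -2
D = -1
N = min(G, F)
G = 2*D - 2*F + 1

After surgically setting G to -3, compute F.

Under do(G=-3), the mechanism G = 2*D - 2*F + 1 is discarded; G is fixed at -3.
Since F is not a descendant of the intervened variable, it is unaffected.

-2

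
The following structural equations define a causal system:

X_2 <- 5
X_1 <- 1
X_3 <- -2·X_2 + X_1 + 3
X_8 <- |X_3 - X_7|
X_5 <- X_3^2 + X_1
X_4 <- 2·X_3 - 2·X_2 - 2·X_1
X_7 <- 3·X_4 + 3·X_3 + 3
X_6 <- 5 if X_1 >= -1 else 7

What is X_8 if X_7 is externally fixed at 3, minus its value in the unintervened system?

-72

do(X_7=3) replaces the equation X_7 <- 3·X_4 + 3·X_3 + 3 with the constant X_7 = 3.
X_3 = -2·X_2 + X_1 + 3  [with X_2=5, X_1=1]  = -6
X_8 = |X_3 - X_7|  [with X_3=-6, X_7=3]  = 9
Without intervention: X_3 = -2·X_2 + X_1 + 3  [with X_2=5, X_1=1]  = -6; X_4 = 2·X_3 - 2·X_2 - 2·X_1  [with X_3=-6, X_2=5, X_1=1]  = -24; X_7 = 3·X_4 + 3·X_3 + 3  [with X_4=-24, X_3=-6]  = -87; X_8 = |X_3 - X_7|  [with X_3=-6, X_7=-87]  = 81.
Change = 9 − 81 = -72.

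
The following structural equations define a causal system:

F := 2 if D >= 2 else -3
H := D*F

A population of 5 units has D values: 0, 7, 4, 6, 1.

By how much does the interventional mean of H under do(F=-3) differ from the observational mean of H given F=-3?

-9.3

The intervention sets F=-3 in all 5 units regardless of D. Recomputing H per unit gives 0, -21, -12, -18, -3; average -10.8.
E[H|F=-3] averages over only the 2 units with F=-3 (D = 0, 1): H = 0, -3, mean -1.5.
Difference = -10.8 − (-1.5) = -9.3.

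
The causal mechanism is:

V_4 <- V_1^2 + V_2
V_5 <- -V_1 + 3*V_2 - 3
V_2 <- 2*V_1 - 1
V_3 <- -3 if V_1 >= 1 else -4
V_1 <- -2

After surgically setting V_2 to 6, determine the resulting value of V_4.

10

Under do(V_2=6), the mechanism V_2 <- 2*V_1 - 1 is discarded; V_2 is fixed at 6.
V_4 = V_1^2 + V_2  [with V_1=-2, V_2=6]  = 10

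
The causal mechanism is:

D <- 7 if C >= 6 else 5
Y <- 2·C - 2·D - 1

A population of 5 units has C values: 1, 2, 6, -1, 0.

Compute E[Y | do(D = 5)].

do(D=5) breaks D's dependence on C. With D=5 fixed, Y across the units is -9, -7, 1, -13, -11, mean -7.8.

-7.8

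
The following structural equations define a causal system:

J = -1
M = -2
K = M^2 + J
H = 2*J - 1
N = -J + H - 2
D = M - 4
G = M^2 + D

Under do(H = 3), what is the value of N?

2

Intervening sets H = 3 and removes its equation (H = 2*J - 1).
N = -J + H - 2  [with J=-1, H=3]  = 2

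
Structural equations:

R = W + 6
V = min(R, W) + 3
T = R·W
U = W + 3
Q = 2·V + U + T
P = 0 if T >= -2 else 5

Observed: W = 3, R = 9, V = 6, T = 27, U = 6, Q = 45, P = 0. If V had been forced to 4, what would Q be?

The intervention breaks the incoming arrows to V: V = min(R, W) + 3 no longer applies, and V = 4.
R = W + 6  [with W=3]  = 9
T = R·W  [with R=9, W=3]  = 27
U = W + 3  [with W=3]  = 6
Q = 2·V + U + T  [with V=4, U=6, T=27]  = 41

41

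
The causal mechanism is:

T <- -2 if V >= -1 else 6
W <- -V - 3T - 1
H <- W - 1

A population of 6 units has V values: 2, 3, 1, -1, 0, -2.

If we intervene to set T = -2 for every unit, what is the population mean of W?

4.5

Every unit gets T=-2 under the intervention. W values become 3, 2, 4, 6, 5, 7; E[W|do(T=-2)] = 4.5.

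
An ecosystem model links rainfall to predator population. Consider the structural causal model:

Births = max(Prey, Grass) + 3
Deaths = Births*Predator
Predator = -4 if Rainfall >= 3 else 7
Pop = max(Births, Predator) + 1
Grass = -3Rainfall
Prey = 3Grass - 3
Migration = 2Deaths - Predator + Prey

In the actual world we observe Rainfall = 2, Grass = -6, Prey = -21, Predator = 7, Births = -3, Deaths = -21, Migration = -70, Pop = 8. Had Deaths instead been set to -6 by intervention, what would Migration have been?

-40

Intervening sets Deaths = -6 and removes its equation (Deaths = Births*Predator).
Grass = -3Rainfall  [with Rainfall=2]  = -6
Prey = 3Grass - 3  [with Grass=-6]  = -21
Predator = -4 if Rainfall >= 3 else 7  [with Rainfall=2]  = 7
Migration = 2Deaths - Predator + Prey  [with Deaths=-6, Predator=7, Prey=-21]  = -40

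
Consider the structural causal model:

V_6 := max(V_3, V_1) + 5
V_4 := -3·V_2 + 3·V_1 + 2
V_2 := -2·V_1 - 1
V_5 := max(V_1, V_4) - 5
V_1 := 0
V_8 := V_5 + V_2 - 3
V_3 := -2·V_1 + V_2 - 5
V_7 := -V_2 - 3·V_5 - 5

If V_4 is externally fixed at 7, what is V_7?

-10

The intervention breaks the incoming arrows to V_4: V_4 := -3·V_2 + 3·V_1 + 2 no longer applies, and V_4 = 7.
V_2 = -2·V_1 - 1  [with V_1=0]  = -1
V_5 = max(V_1, V_4) - 5  [with V_1=0, V_4=7]  = 2
V_7 = -V_2 - 3·V_5 - 5  [with V_2=-1, V_5=2]  = -10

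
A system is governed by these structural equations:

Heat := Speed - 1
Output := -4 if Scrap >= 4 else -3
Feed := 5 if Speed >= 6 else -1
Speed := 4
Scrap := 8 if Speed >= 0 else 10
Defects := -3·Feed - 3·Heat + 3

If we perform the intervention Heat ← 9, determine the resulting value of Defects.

The intervention breaks the incoming arrows to Heat: Heat := Speed - 1 no longer applies, and Heat = 9.
Feed = 5 if Speed >= 6 else -1  [with Speed=4]  = -1
Defects = -3·Feed - 3·Heat + 3  [with Feed=-1, Heat=9]  = -21

-21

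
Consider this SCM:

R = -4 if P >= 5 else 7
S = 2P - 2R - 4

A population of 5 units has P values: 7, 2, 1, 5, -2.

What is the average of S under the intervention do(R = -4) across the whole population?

Every unit gets R=-4 under the intervention. S values become 18, 8, 6, 14, 0; E[S|do(R=-4)] = 9.2.

9.2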